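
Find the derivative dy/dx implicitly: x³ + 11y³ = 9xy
Differentiate both sides with respect to x, treating y as y(x). By the chain rule, any term containing y contributes a factor of y' = dy/dx when we differentiate it.

Move every term to one side and write the relation as F(x, y) = 0. Term by term,
  d/dx[x^3] = 3x^2
  d/dx[-9xy] = -9x·y' - 9y
  d/dx[11y^3] = 33y^2·y'

The pieces without y' make up ∂F/∂x and the coefficient of y' is ∂F/∂y:
  ∂F/∂x = 3x^2 - 9y,
  ∂F/∂y = -9x + 33y^2.

Since d/dx[F] = ∂F/∂x + (∂F/∂y)·y' = 0, solve for y':
  (∂F/∂y)·y' = -∂F/∂x
  dy/dx = -(∂F/∂x)/(∂F/∂y) = -(3x^2 - 9y)/(-9x + 33y^2) = (x^2 - 3y)/(3x - 11y^2)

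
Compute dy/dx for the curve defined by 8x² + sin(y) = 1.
Differentiate both sides with respect to x, treating y as y(x). By the chain rule, any term containing y contributes a factor of y' = dy/dx when we differentiate it.

Move every term to one side and write the relation as F(x, y) = 0. Term by term,
  d/dx[8x^2] = 16x
  d/dx[sin(y)] = y'·cos(y)
  d/dx[-1] = 0

The pieces without y' make up ∂F/∂x and the coefficient of y' is ∂F/∂y:
  ∂F/∂x = 16x,
  ∂F/∂y = cos(y).

Since d/dx[F] = ∂F/∂x + (∂F/∂y)·y' = 0, solve for y':
  (∂F/∂y)·y' = -∂F/∂x
  dy/dx = -(∂F/∂x)/(∂F/∂y) = -(16x)/(cos(y)) = -16x/cos(y)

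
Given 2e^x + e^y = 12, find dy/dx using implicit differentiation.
Take d/dx of both sides. Since y is implicitly a function of x, the chain rule attaches a y' = dy/dx factor whenever we differentiate through y.

Set F(x, y) = (left side) − (right side), so the curve is F = 0. Differentiating each term of F:
  d/dx[2e^(x)] = 2e^(x)
  d/dx[e^(y)] = y'·e^(y)
  d/dx[-12] = 0

Collecting, the y'-free part is the partial derivative in x and the y' coefficient is the partial derivative in y:
  ∂F/∂x = 2e^(x)
  ∂F/∂y = e^(y)

so d/dx[F(x, y(x))] = ∂F/∂x + (∂F/∂y)·y' = 0. Rearranging,
  dy/dx = -(∂F/∂x)/(∂F/∂y) = -(2e^(x))/(e^(y)) = -2e^(x - y)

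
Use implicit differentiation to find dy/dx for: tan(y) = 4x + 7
Take d/dx of both sides. Since y is implicitly a function of x, the chain rule attaches a y' = dy/dx factor whenever we differentiate through y.

Set F(x, y) = (left side) − (right side), so the curve is F = 0. Differentiating each term of F:
  d/dx[-4x] = -4
  d/dx[tan(y)] = y'(tan(y)^2 + 1)
  d/dx[-7] = 0

Collecting, the y'-free part is the partial derivative in x and the y' coefficient is the partial derivative in y:
  ∂F/∂x = -4
  ∂F/∂y = tan(y)^2 + 1

so d/dx[F(x, y(x))] = ∂F/∂x + (∂F/∂y)·y' = 0. Rearranging,
  dy/dx = -(∂F/∂x)/(∂F/∂y) = -(-4)/(tan(y)^2 + 1) = 4cos(y)^2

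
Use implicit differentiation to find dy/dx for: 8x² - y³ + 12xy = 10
Differentiate the relation implicitly: treat y = y(x) and apply the chain rule, so every y-derivative picks up a y' = dy/dx factor.

With everything moved to the left-hand side, differentiate term by term:
  d/dx[8x^2] = 16x
  d/dx[12xy] = 12x·y' + 12y
  d/dx[-y^3] = -3y^2·y'
  d/dx[-10] = 0

Separating the contributions that come from x directly and those that come through y:
  without y':      16x + 12y
  multiplying y':  12x - 3y^2

so (16x + 12y) + (12x - 3y^2)·y' = 0, and therefore
  dy/dx = -(16x + 12y)/(12x - 3y^2) = 4(-4x - 3y)/(3(4x - y^2))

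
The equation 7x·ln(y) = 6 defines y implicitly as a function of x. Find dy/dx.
Differentiate both sides with respect to x, treating y as y(x). By the chain rule, any term containing y contributes a factor of y' = dy/dx when we differentiate it.

Move every term to one side and write the relation as F(x, y) = 0. Term by term,
  d/dx[7x·ln(y)] = 7x·y'/y + 7ln(y)
  d/dx[-6] = 0

The pieces without y' make up ∂F/∂x and the coefficient of y' is ∂F/∂y:
  ∂F/∂x = 7ln(y),
  ∂F/∂y = 7x/y.

Since d/dx[F] = ∂F/∂x + (∂F/∂y)·y' = 0, solve for y':
  (∂F/∂y)·y' = -∂F/∂x
  dy/dx = -(∂F/∂x)/(∂F/∂y) = -(7ln(y))/(7x/y) = -y·ln(y)/x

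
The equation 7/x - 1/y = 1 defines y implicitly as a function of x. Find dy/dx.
Take d/dx of both sides. Since y is implicitly a function of x, the chain rule attaches a y' = dy/dx factor whenever we differentiate through y.

Set F(x, y) = (left side) − (right side), so the curve is F = 0. Differentiating each term of F:
  d/dx[-1/y] = y'/y^2
  d/dx[7/x] = -7/x^2
  d/dx[-1] = 0

Collecting, the y'-free part is the partial derivative in x and the y' coefficient is the partial derivative in y:
  ∂F/∂x = -7/x^2
  ∂F/∂y = y^(-2)

so d/dx[F(x, y(x))] = ∂F/∂x + (∂F/∂y)·y' = 0. Rearranging,
  dy/dx = -(∂F/∂x)/(∂F/∂y) = -(-7/x^2)/(y^(-2)) = 7y^2/x^2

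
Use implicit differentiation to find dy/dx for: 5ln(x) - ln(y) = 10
Differentiate both sides with respect to x, treating y as y(x). By the chain rule, any term containing y contributes a factor of y' = dy/dx when we differentiate it.

Move every term to one side and write the relation as F(x, y) = 0. Term by term,
  d/dx[5ln(x)] = 5/x
  d/dx[-ln(y)] = -y'/y
  d/dx[-10] = 0

The pieces without y' make up ∂F/∂x and the coefficient of y' is ∂F/∂y:
  ∂F/∂x = 5/x,
  ∂F/∂y = -1/y.

Since d/dx[F] = ∂F/∂x + (∂F/∂y)·y' = 0, solve for y':
  (∂F/∂y)·y' = -∂F/∂x
  dy/dx = -(∂F/∂x)/(∂F/∂y) = -(5/x)/(-1/y) = 5y/x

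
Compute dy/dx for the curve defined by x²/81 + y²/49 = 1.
Differentiate the relation implicitly: treat y = y(x) and apply the chain rule, so every y-derivative picks up a y' = dy/dx factor.

With everything moved to the left-hand side, differentiate term by term:
  d/dx[x^2/81] = 2x/81
  d/dx[y^2/49] = 2y·y'/49
  d/dx[-1] = 0

Separating the contributions that come from x directly and those that come through y:
  without y':      2x/81
  multiplying y':  2y/49

so (2x/81) + (2y/49)·y' = 0, and therefore
  dy/dx = -(2x/81)/(2y/49) = -49x/(81y)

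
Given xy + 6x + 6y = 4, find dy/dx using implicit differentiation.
Differentiate both sides with respect to x, treating y as y(x). By the chain rule, any term containing y contributes a factor of y' = dy/dx when we differentiate it.

Move every term to one side and write the relation as F(x, y) = 0. Term by term,
  d/dx[xy] = x·y' + y
  d/dx[6x] = 6
  d/dx[6y] = 6·y'
  d/dx[-4] = 0

The pieces without y' make up ∂F/∂x and the coefficient of y' is ∂F/∂y:
  ∂F/∂x = y + 6,
  ∂F/∂y = x + 6.

Since d/dx[F] = ∂F/∂x + (∂F/∂y)·y' = 0, solve for y':
  (∂F/∂y)·y' = -∂F/∂x
  dy/dx = -(∂F/∂x)/(∂F/∂y) = -(y + 6)/(x + 6) = (-y - 6)/(x + 6)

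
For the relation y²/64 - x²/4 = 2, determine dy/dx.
Take d/dx of both sides. Since y is implicitly a function of x, the chain rule attaches a y' = dy/dx factor whenever we differentiate through y.

Set F(x, y) = (left side) − (right side), so the curve is F = 0. Differentiating each term of F:
  d/dx[-x^2/4] = -x/2
  d/dx[y^2/64] = y·y'/32
  d/dx[-2] = 0

Collecting, the y'-free part is the partial derivative in x and the y' coefficient is the partial derivative in y:
  ∂F/∂x = -x/2
  ∂F/∂y = y/32

so d/dx[F(x, y(x))] = ∂F/∂x + (∂F/∂y)·y' = 0. Rearranging,
  dy/dx = -(∂F/∂x)/(∂F/∂y) = -(-x/2)/(y/32) = 16x/y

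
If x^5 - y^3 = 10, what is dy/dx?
Differentiate the relation implicitly: treat y = y(x) and apply the chain rule, so every y-derivative picks up a y' = dy/dx factor.

With everything moved to the left-hand side, differentiate term by term:
  d/dx[x^5] = 5x^4
  d/dx[-y^3] = -3y^2·y'
  d/dx[-10] = 0

Separating the contributions that come from x directly and those that come through y:
  without y':      5x^4
  multiplying y':  -3y^2

so (5x^4) + (-3y^2)·y' = 0, and therefore
  dy/dx = -(5x^4)/(-3y^2) = 5x^4/(3y^2)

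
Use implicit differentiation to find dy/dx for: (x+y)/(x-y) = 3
Apply d/dx to both sides, remembering that y depends on x. Each occurrence of y therefore brings in a y' = dy/dx via the chain rule.

With F(x, y) equal to the left-hand side minus the right, differentiate F term by term:
  d/dx[(x + y)/(x - y)] = (y' + 1)/(x - y) + (x + y)(y' - 1)/(x - y)^2
  d/dx[-3] = 0
Adding these up, d/dx[F] = 0 becomes
  (1/(x - y) - (x + y)/(x - y)^2) + (1/(x - y) + (x + y)/(x - y)^2)·y' = 0,
so isolating y',
  dy/dx = -(1/(x - y) - (x + y)/(x - y)^2)/(1/(x - y) + (x + y)/(x - y)^2)
        = -(-2y/(x - y)^2)/(2x/(x - y)^2) = y/x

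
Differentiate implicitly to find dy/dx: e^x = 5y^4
Apply d/dx to both sides, remembering that y depends on x. Each occurrence of y therefore brings in a y' = dy/dx via the chain rule.

With F(x, y) equal to the left-hand side minus the right, differentiate F term by term:
  d/dx[-5y^4] = -20y^3·y'
  d/dx[e^(x)] = e^(x)
Adding these up, d/dx[F] = 0 becomes
  (e^(x)) + (-20y^3)·y' = 0,
so isolating y',
  dy/dx = -(e^(x))/(-20y^3) = e^(x)/(20y^3)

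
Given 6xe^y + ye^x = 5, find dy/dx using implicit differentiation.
Take d/dx of both sides. Since y is implicitly a function of x, the chain rule attaches a y' = dy/dx factor whenever we differentiate through y.

Set F(x, y) = (left side) − (right side), so the curve is F = 0. Differentiating each term of F:
  d/dx[6x·e^(y)] = 6x·y'·e^(y) + 6e^(y)
  d/dx[y·e^(x)] = y·e^(x) + y'·e^(x)
  d/dx[-5] = 0

Collecting, the y'-free part is the partial derivative in x and the y' coefficient is the partial derivative in y:
  ∂F/∂x = y·e^(x) + 6e^(y)
  ∂F/∂y = 6x·e^(y) + e^(x)

so d/dx[F(x, y(x))] = ∂F/∂x + (∂F/∂y)·y' = 0. Rearranging,
  dy/dx = -(∂F/∂x)/(∂F/∂y) = -(y·e^(x) + 6e^(y))/(6x·e^(y) + e^(x)) = (-y·e^(x) - 6e^(y))/(6x·e^(y) + e^(x))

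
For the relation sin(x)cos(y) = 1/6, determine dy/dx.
Take d/dx of both sides. Since y is implicitly a function of x, the chain rule attaches a y' = dy/dx factor whenever we differentiate through y.

Set F(x, y) = (left side) − (right side), so the curve is F = 0. Differentiating each term of F:
  d/dx[sin(x)·cos(y)] = -y'·sin(x)·sin(y) + cos(x)·cos(y)
  d/dx[-1/6] = 0

Collecting, the y'-free part is the partial derivative in x and the y' coefficient is the partial derivative in y:
  ∂F/∂x = cos(x)·cos(y)
  ∂F/∂y = -sin(x)·sin(y)

so d/dx[F(x, y(x))] = ∂F/∂x + (∂F/∂y)·y' = 0. Rearranging,
  dy/dx = -(∂F/∂x)/(∂F/∂y) = -(cos(x)·cos(y))/(-sin(x)·sin(y)) = 1/(tan(x)·tan(y))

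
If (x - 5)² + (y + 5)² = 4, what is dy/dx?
Take d/dx of both sides. Since y is implicitly a function of x, the chain rule attaches a y' = dy/dx factor whenever we differentiate through y.

Set F(x, y) = (left side) − (right side), so the curve is F = 0. Differentiating each term of F:
  d/dx[(x - 5)^2] = 2x - 10
  d/dx[(y + 5)^2] = 2·y'(y + 5)
  d/dx[-4] = 0

Collecting, the y'-free part is the partial derivative in x and the y' coefficient is the partial derivative in y:
  ∂F/∂x = 2x - 10
  ∂F/∂y = 2y + 10

so d/dx[F(x, y(x))] = ∂F/∂x + (∂F/∂y)·y' = 0. Rearranging,
  dy/dx = -(∂F/∂x)/(∂F/∂y) = -(2x - 10)/(2y + 10) = (5 - x)/(y + 5)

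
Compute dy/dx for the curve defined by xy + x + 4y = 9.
Differentiate the relation implicitly: treat y = y(x) and apply the chain rule, so every y-derivative picks up a y' = dy/dx factor.

With everything moved to the left-hand side, differentiate term by term:
  d/dx[xy] = x·y' + y
  d/dx[x] = 1
  d/dx[4y] = 4·y'
  d/dx[-9] = 0

Separating the contributions that come from x directly and those that come through y:
  without y':      y + 1
  multiplying y':  x + 4

so (y + 1) + (x + 4)·y' = 0, and therefore
  dy/dx = -(y + 1)/(x + 4) = (-y - 1)/(x + 4)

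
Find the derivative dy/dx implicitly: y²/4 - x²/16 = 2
Differentiate the relation implicitly: treat y = y(x) and apply the chain rule, so every y-derivative picks up a y' = dy/dx factor.

With everything moved to the left-hand side, differentiate term by term:
  d/dx[-x^2/16] = -x/8
  d/dx[y^2/4] = y·y'/2
  d/dx[-2] = 0

Separating the contributions that come from x directly and those that come through y:
  without y':      -x/8
  multiplying y':  y/2

so (-x/8) + (y/2)·y' = 0, and therefore
  dy/dx = -(-x/8)/(y/2) = x/(4y)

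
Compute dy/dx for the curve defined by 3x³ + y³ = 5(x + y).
Differentiate the relation implicitly: treat y = y(x) and apply the chain rule, so every y-derivative picks up a y' = dy/dx factor.

With everything moved to the left-hand side, differentiate term by term:
  d/dx[3x^3] = 9x^2
  d/dx[-5x] = -5
  d/dx[y^3] = 3y^2·y'
  d/dx[-5y] = -5·y'

Separating the contributions that come from x directly and those that come through y:
  without y':      9x^2 - 5
  multiplying y':  3y^2 - 5

so (9x^2 - 5) + (3y^2 - 5)·y' = 0, and therefore
  dy/dx = -(9x^2 - 5)/(3y^2 - 5) = (5 - 9x^2)/(3y^2 - 5)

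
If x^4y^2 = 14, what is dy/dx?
Differentiate the relation implicitly: treat y = y(x) and apply the chain rule, so every y-derivative picks up a y' = dy/dx factor.

With everything moved to the left-hand side, differentiate term by term:
  d/dx[x^4y^2] = 2x^4y·y' + 4x^3y^2
  d/dx[-14] = 0

Separating the contributions that come from x directly and those that come through y:
  without y':      4x^3y^2
  multiplying y':  2x^4y

so (4x^3y^2) + (2x^4y)·y' = 0, and therefore
  dy/dx = -(4x^3y^2)/(2x^4y) = -2y/x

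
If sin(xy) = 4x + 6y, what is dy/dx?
Differentiate the relation implicitly: treat y = y(x) and apply the chain rule, so every y-derivative picks up a y' = dy/dx factor.

With everything moved to the left-hand side, differentiate term by term:
  d/dx[-4x] = -4
  d/dx[-6y] = -6·y'
  d/dx[sin(xy)] = (x·y' + y)·cos(xy)

Separating the contributions that come from x directly and those that come through y:
  without y':      y·cos(xy) - 4
  multiplying y':  x·cos(xy) - 6

so (y·cos(xy) - 4) + (x·cos(xy) - 6)·y' = 0, and therefore
  dy/dx = -(y·cos(xy) - 4)/(x·cos(xy) - 6) = (-y·cos(xy) + 4)/(x·cos(xy) - 6)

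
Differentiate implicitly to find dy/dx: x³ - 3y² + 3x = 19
Differentiate both sides with respect to x, treating y as y(x). By the chain rule, any term containing y contributes a factor of y' = dy/dx when we differentiate it.

Move every term to one side and write the relation as F(x, y) = 0. Term by term,
  d/dx[x^3] = 3x^2
  d/dx[3x] = 3
  d/dx[-3y^2] = -6y·y'
  d/dx[-19] = 0

The pieces without y' make up ∂F/∂x and the coefficient of y' is ∂F/∂y:
  ∂F/∂x = 3x^2 + 3,
  ∂F/∂y = -6y.

Since d/dx[F] = ∂F/∂x + (∂F/∂y)·y' = 0, solve for y':
  (∂F/∂y)·y' = -∂F/∂x
  dy/dx = -(∂F/∂x)/(∂F/∂y) = -(3x^2 + 3)/(-6y) = (x^2 + 1)/(2y)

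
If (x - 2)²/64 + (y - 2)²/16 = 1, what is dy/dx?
Differentiate both sides with respect to x, treating y as y(x). By the chain rule, any term containing y contributes a factor of y' = dy/dx when we differentiate it.

Move every term to one side and write the relation as F(x, y) = 0. Term by term,
  d/dx[(x - 2)^2/64] = x/32 - 1/16
  d/dx[(y - 2)^2/16] = y'(y - 2)/8
  d/dx[-1] = 0

The pieces without y' make up ∂F/∂x and the coefficient of y' is ∂F/∂y:
  ∂F/∂x = x/32 - 1/16,
  ∂F/∂y = y/8 - 1/4.

Since d/dx[F] = ∂F/∂x + (∂F/∂y)·y' = 0, solve for y':
  (∂F/∂y)·y' = -∂F/∂x
  dy/dx = -(∂F/∂x)/(∂F/∂y) = -(x/32 - 1/16)/(y/8 - 1/4)
        = -((x - 2)/32)/((y - 2)/8) = (2 - x)/(4(y - 2))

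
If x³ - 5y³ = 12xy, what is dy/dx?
Differentiate both sides with respect to x, treating y as y(x). By the chain rule, any term containing y contributes a factor of y' = dy/dx when we differentiate it.

Move every term to one side and write the relation as F(x, y) = 0. Term by term,
  d/dx[x^3] = 3x^2
  d/dx[-12xy] = -12x·y' - 12y
  d/dx[-5y^3] = -15y^2·y'

The pieces without y' make up ∂F/∂x and the coefficient of y' is ∂F/∂y:
  ∂F/∂x = 3x^2 - 12y,
  ∂F/∂y = -12x - 15y^2.

Since d/dx[F] = ∂F/∂x + (∂F/∂y)·y' = 0, solve for y':
  (∂F/∂y)·y' = -∂F/∂x
  dy/dx = -(∂F/∂x)/(∂F/∂y) = -(3x^2 - 12y)/(-12x - 15y^2) = (x^2 - 4y)/(4x + 5y^2)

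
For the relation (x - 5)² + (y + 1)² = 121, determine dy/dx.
Differentiate both sides with respect to x, treating y as y(x). By the chain rule, any term containing y contributes a factor of y' = dy/dx when we differentiate it.

Move every term to one side and write the relation as F(x, y) = 0. Term by term,
  d/dx[(x - 5)^2] = 2x - 10
  d/dx[(y + 1)^2] = 2·y'(y + 1)
  d/dx[-121] = 0

The pieces without y' make up ∂F/∂x and the coefficient of y' is ∂F/∂y:
  ∂F/∂x = 2x - 10,
  ∂F/∂y = 2y + 2.

Since d/dx[F] = ∂F/∂x + (∂F/∂y)·y' = 0, solve for y':
  (∂F/∂y)·y' = -∂F/∂x
  dy/dx = -(∂F/∂x)/(∂F/∂y) = -(2x - 10)/(2y + 2) = (5 - x)/(y + 1)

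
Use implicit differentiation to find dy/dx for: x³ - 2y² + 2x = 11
Take d/dx of both sides. Since y is implicitly a function of x, the chain rule attaches a y' = dy/dx factor whenever we differentiate through y.

Set F(x, y) = (left side) − (right side), so the curve is F = 0. Differentiating each term of F:
  d/dx[x^3] = 3x^2
  d/dx[2x] = 2
  d/dx[-2y^2] = -4y·y'
  d/dx[-11] = 0

Collecting, the y'-free part is the partial derivative in x and the y' coefficient is the partial derivative in y:
  ∂F/∂x = 3x^2 + 2
  ∂F/∂y = -4y

so d/dx[F(x, y(x))] = ∂F/∂x + (∂F/∂y)·y' = 0. Rearranging,
  dy/dx = -(∂F/∂x)/(∂F/∂y) = -(3x^2 + 2)/(-4y) = (3x^2 + 2)/(4y)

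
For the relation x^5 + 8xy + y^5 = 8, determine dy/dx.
Take d/dx of both sides. Since y is implicitly a function of x, the chain rule attaches a y' = dy/dx factor whenever we differentiate through y.

Set F(x, y) = (left side) − (right side), so the curve is F = 0. Differentiating each term of F:
  d/dx[x^5] = 5x^4
  d/dx[8xy] = 8x·y' + 8y
  d/dx[y^5] = 5y^4·y'
  d/dx[-8] = 0

Collecting, the y'-free part is the partial derivative in x and the y' coefficient is the partial derivative in y:
  ∂F/∂x = 5x^4 + 8y
  ∂F/∂y = 8x + 5y^4

so d/dx[F(x, y(x))] = ∂F/∂x + (∂F/∂y)·y' = 0. Rearranging,
  dy/dx = -(∂F/∂x)/(∂F/∂y) = -(5x^4 + 8y)/(8x + 5y^4) = (-5x^4 - 8y)/(8x + 5y^4)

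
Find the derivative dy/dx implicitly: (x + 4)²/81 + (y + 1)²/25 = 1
Differentiate the relation implicitly: treat y = y(x) and apply the chain rule, so every y-derivative picks up a y' = dy/dx factor.

With everything moved to the left-hand side, differentiate term by term:
  d/dx[(x + 4)^2/81] = 2x/81 + 8/81
  d/dx[(y + 1)^2/25] = 2·y'(y + 1)/25
  d/dx[-1] = 0

Separating the contributions that come from x directly and those that come through y:
  without y':      2x/81 + 8/81
  multiplying y':  2y/25 + 2/25

so (2x/81 + 8/81) + (2y/25 + 2/25)·y' = 0, and therefore
  dy/dx = -(2x/81 + 8/81)/(2y/25 + 2/25)
        = -(2(x + 4)/81)/(2(y + 1)/25) = 25(-x - 4)/(81(y + 1))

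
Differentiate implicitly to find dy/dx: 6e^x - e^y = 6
Differentiate both sides with respect to x, treating y as y(x). By the chain rule, any term containing y contributes a factor of y' = dy/dx when we differentiate it.

Move every term to one side and write the relation as F(x, y) = 0. Term by term,
  d/dx[6e^(x)] = 6e^(x)
  d/dx[-e^(y)] = -y'·e^(y)
  d/dx[-6] = 0

The pieces without y' make up ∂F/∂x and the coefficient of y' is ∂F/∂y:
  ∂F/∂x = 6e^(x),
  ∂F/∂y = -e^(y).

Since d/dx[F] = ∂F/∂x + (∂F/∂y)·y' = 0, solve for y':
  (∂F/∂y)·y' = -∂F/∂x
  dy/dx = -(∂F/∂x)/(∂F/∂y) = -(6e^(x))/(-e^(y)) = 6e^(x - y)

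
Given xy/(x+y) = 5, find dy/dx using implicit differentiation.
Take d/dx of both sides. Since y is implicitly a function of x, the chain rule attaches a y' = dy/dx factor whenever we differentiate through y.

Set F(x, y) = (left side) − (right side), so the curve is F = 0. Differentiating each term of F:
  d/dx[xy/(x + y)] = xy(-y' - 1)/(x + y)^2 + x·y'/(x + y) + y/(x + y)
  d/dx[-5] = 0

Collecting, the y'-free part is the partial derivative in x and the y' coefficient is the partial derivative in y:
  ∂F/∂x = -xy/(x + y)^2 + y/(x + y)
  ∂F/∂y = -xy/(x + y)^2 + x/(x + y)

so d/dx[F(x, y(x))] = ∂F/∂x + (∂F/∂y)·y' = 0. Rearranging,
  dy/dx = -(∂F/∂x)/(∂F/∂y) = -(-xy/(x + y)^2 + y/(x + y))/(-xy/(x + y)^2 + x/(x + y))
        = -(y^2/(x + y)^2)/(x^2/(x + y)^2) = -y^2/x^2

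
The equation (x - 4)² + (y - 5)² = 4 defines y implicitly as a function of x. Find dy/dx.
Apply d/dx to both sides, remembering that y depends on x. Each occurrence of y therefore brings in a y' = dy/dx via the chain rule.

With F(x, y) equal to the left-hand side minus the right, differentiate F term by term:
  d/dx[(x - 4)^2] = 2x - 8
  d/dx[(y - 5)^2] = 2·y'(y - 5)
  d/dx[-4] = 0
Adding these up, d/dx[F] = 0 becomes
  (2x - 8) + (2y - 10)·y' = 0,
so isolating y',
  dy/dx = -(2x - 8)/(2y - 10) = (4 - x)/(y - 5)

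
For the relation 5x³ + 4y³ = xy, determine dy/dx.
Differentiate the relation implicitly: treat y = y(x) and apply the chain rule, so every y-derivative picks up a y' = dy/dx factor.

With everything moved to the left-hand side, differentiate term by term:
  d/dx[5x^3] = 15x^2
  d/dx[-xy] = -x·y' - y
  d/dx[4y^3] = 12y^2·y'

Separating the contributions that come from x directly and those that come through y:
  without y':      15x^2 - y
  multiplying y':  -x + 12y^2

so (15x^2 - y) + (-x + 12y^2)·y' = 0, and therefore
  dy/dx = -(15x^2 - y)/(-x + 12y^2) = (15x^2 - y)/(x - 12y^2)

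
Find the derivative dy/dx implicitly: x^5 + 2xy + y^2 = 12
Take d/dx of both sides. Since y is implicitly a function of x, the chain rule attaches a y' = dy/dx factor whenever we differentiate through y.

Set F(x, y) = (left side) − (right side), so the curve is F = 0. Differentiating each term of F:
  d/dx[x^5] = 5x^4
  d/dx[2xy] = 2x·y' + 2y
  d/dx[y^2] = 2y·y'
  d/dx[-12] = 0

Collecting, the y'-free part is the partial derivative in x and the y' coefficient is the partial derivative in y:
  ∂F/∂x = 5x^4 + 2y
  ∂F/∂y = 2x + 2y

so d/dx[F(x, y(x))] = ∂F/∂x + (∂F/∂y)·y' = 0. Rearranging,
  dy/dx = -(∂F/∂x)/(∂F/∂y) = -(5x^4 + 2y)/(2x + 2y) = (-5x^4/2 - y)/(x + y)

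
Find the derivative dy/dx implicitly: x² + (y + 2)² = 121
Apply d/dx to both sides, remembering that y depends on x. Each occurrence of y therefore brings in a y' = dy/dx via the chain rule.

With F(x, y) equal to the left-hand side minus the right, differentiate F term by term:
  d/dx[x^2] = 2x
  d/dx[(y + 2)^2] = 2·y'(y + 2)
  d/dx[-121] = 0
Adding these up, d/dx[F] = 0 becomes
  (2x) + (2y + 4)·y' = 0,
so isolating y',
  dy/dx = -(2x)/(2y + 4) = -x/(y + 2)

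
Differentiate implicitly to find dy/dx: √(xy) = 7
Apply d/dx to both sides, remembering that y depends on x. Each occurrence of y therefore brings in a y' = dy/dx via the chain rule.

With F(x, y) equal to the left-hand side minus the right, differentiate F term by term:
  d/dx[√(xy)] = √(xy)(x·y'/2 + y/2)/(xy)
  d/dx[-7] = 0
Adding these up, d/dx[F] = 0 becomes
  (√(xy)/(2x)) + (√(xy)/(2y))·y' = 0,
so isolating y',
  dy/dx = -(√(xy)/(2x))/(√(xy)/(2y)) = -y/x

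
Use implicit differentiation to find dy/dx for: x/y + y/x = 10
Apply d/dx to both sides, remembering that y depends on x. Each occurrence of y therefore brings in a y' = dy/dx via the chain rule.

With F(x, y) equal to the left-hand side minus the right, differentiate F term by term:
  d/dx[x/y] = -x·y'/y^2 + 1/y
  d/dx[y/x] = y'/x - y/x^2
  d/dx[-10] = 0
Adding these up, d/dx[F] = 0 becomes
  (1/y - y/x^2) + (-x/y^2 + 1/x)·y' = 0,
so isolating y',
  dy/dx = -(1/y - y/x^2)/(-x/y^2 + 1/x)
        = -((x - y)(x + y)/(x^2y))/(-(x - y)(x + y)/(xy^2)) = y/x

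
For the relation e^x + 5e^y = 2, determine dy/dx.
Differentiate both sides with respect to x, treating y as y(x). By the chain rule, any term containing y contributes a factor of y' = dy/dx when we differentiate it.

Move every term to one side and write the relation as F(x, y) = 0. Term by term,
  d/dx[e^(x)] = e^(x)
  d/dx[5e^(y)] = 5·y'·e^(y)
  d/dx[-2] = 0

The pieces without y' make up ∂F/∂x and the coefficient of y' is ∂F/∂y:
  ∂F/∂x = e^(x),
  ∂F/∂y = 5e^(y).

Since d/dx[F] = ∂F/∂x + (∂F/∂y)·y' = 0, solve for y':
  (∂F/∂y)·y' = -∂F/∂x
  dy/dx = -(∂F/∂x)/(∂F/∂y) = -(e^(x))/(5e^(y)) = -e^(x - y)/5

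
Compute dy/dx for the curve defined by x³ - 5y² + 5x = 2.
Take d/dx of both sides. Since y is implicitly a function of x, the chain rule attaches a y' = dy/dx factor whenever we differentiate through y.

Set F(x, y) = (left side) − (right side), so the curve is F = 0. Differentiating each term of F:
  d/dx[x^3] = 3x^2
  d/dx[5x] = 5
  d/dx[-5y^2] = -10y·y'
  d/dx[-2] = 0

Collecting, the y'-free part is the partial derivative in x and the y' coefficient is the partial derivative in y:
  ∂F/∂x = 3x^2 + 5
  ∂F/∂y = -10y

so d/dx[F(x, y(x))] = ∂F/∂x + (∂F/∂y)·y' = 0. Rearranging,
  dy/dx = -(∂F/∂x)/(∂F/∂y) = -(3x^2 + 5)/(-10y) = (3x^2 + 5)/(10y)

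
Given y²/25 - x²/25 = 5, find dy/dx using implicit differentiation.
Differentiate both sides with respect to x, treating y as y(x). By the chain rule, any term containing y contributes a factor of y' = dy/dx when we differentiate it.

Move every term to one side and write the relation as F(x, y) = 0. Term by term,
  d/dx[-x^2/25] = -2x/25
  d/dx[y^2/25] = 2y·y'/25
  d/dx[-5] = 0

The pieces without y' make up ∂F/∂x and the coefficient of y' is ∂F/∂y:
  ∂F/∂x = -2x/25,
  ∂F/∂y = 2y/25.

Since d/dx[F] = ∂F/∂x + (∂F/∂y)·y' = 0, solve for y':
  (∂F/∂y)·y' = -∂F/∂x
  dy/dx = -(∂F/∂x)/(∂F/∂y) = -(-2x/25)/(2y/25) = x/y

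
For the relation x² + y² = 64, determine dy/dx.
Differentiate both sides with respect to x, treating y as y(x). By the chain rule, any term containing y contributes a factor of y' = dy/dx when we differentiate it.

Move every term to one side and write the relation as F(x, y) = 0. Term by term,
  d/dx[x^2] = 2x
  d/dx[y^2] = 2y·y'
  d/dx[-64] = 0

The pieces without y' make up ∂F/∂x and the coefficient of y' is ∂F/∂y:
  ∂F/∂x = 2x,
  ∂F/∂y = 2y.

Since d/dx[F] = ∂F/∂x + (∂F/∂y)·y' = 0, solve for y':
  (∂F/∂y)·y' = -∂F/∂x
  dy/dx = -(∂F/∂x)/(∂F/∂y) = -(2x)/(2y) = -x/y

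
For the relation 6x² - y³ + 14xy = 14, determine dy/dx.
Apply d/dx to both sides, remembering that y depends on x. Each occurrence of y therefore brings in a y' = dy/dx via the chain rule.

With F(x, y) equal to the left-hand side minus the right, differentiate F term by term:
  d/dx[6x^2] = 12x
  d/dx[14xy] = 14x·y' + 14y
  d/dx[-y^3] = -3y^2·y'
  d/dx[-14] = 0
Adding these up, d/dx[F] = 0 becomes
  (12x + 14y) + (14x - 3y^2)·y' = 0,
so isolating y',
  dy/dx = -(12x + 14y)/(14x - 3y^2) = 2(-6x - 7y)/(14x - 3y^2)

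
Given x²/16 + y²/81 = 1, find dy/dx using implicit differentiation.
Take d/dx of both sides. Since y is implicitly a function of x, the chain rule attaches a y' = dy/dx factor whenever we differentiate through y.

Set F(x, y) = (left side) − (right side), so the curve is F = 0. Differentiating each term of F:
  d/dx[x^2/16] = x/8
  d/dx[y^2/81] = 2y·y'/81
  d/dx[-1] = 0

Collecting, the y'-free part is the partial derivative in x and the y' coefficient is the partial derivative in y:
  ∂F/∂x = x/8
  ∂F/∂y = 2y/81

so d/dx[F(x, y(x))] = ∂F/∂x + (∂F/∂y)·y' = 0. Rearranging,
  dy/dx = -(∂F/∂x)/(∂F/∂y) = -(x/8)/(2y/81) = -81x/(16y)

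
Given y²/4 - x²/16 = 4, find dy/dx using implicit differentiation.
Differentiate both sides with respect to x, treating y as y(x). By the chain rule, any term containing y contributes a factor of y' = dy/dx when we differentiate it.

Move every term to one side and write the relation as F(x, y) = 0. Term by term,
  d/dx[-x^2/16] = -x/8
  d/dx[y^2/4] = y·y'/2
  d/dx[-4] = 0

The pieces without y' make up ∂F/∂x and the coefficient of y' is ∂F/∂y:
  ∂F/∂x = -x/8,
  ∂F/∂y = y/2.

Since d/dx[F] = ∂F/∂x + (∂F/∂y)·y' = 0, solve for y':
  (∂F/∂y)·y' = -∂F/∂x
  dy/dx = -(∂F/∂x)/(∂F/∂y) = -(-x/8)/(y/2) = x/(4y)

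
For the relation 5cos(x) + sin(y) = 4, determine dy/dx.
Apply d/dx to both sides, remembering that y depends on x. Each occurrence of y therefore brings in a y' = dy/dx via the chain rule.

With F(x, y) equal to the left-hand side minus the right, differentiate F term by term:
  d/dx[sin(y)] = y'·cos(y)
  d/dx[5cos(x)] = -5sin(x)
  d/dx[-4] = 0
Adding these up, d/dx[F] = 0 becomes
  (-5sin(x)) + (cos(y))·y' = 0,
so isolating y',
  dy/dx = -(-5sin(x))/(cos(y)) = 5sin(x)/cos(y)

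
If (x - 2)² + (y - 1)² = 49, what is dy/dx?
Differentiate both sides with respect to x, treating y as y(x). By the chain rule, any term containing y contributes a factor of y' = dy/dx when we differentiate it.

Move every term to one side and write the relation as F(x, y) = 0. Term by term,
  d/dx[(x - 2)^2] = 2x - 4
  d/dx[(y - 1)^2] = 2·y'(y - 1)
  d/dx[-49] = 0

The pieces without y' make up ∂F/∂x and the coefficient of y' is ∂F/∂y:
  ∂F/∂x = 2x - 4,
  ∂F/∂y = 2y - 2.

Since d/dx[F] = ∂F/∂x + (∂F/∂y)·y' = 0, solve for y':
  (∂F/∂y)·y' = -∂F/∂x
  dy/dx = -(∂F/∂x)/(∂F/∂y) = -(2x - 4)/(2y - 2) = (2 - x)/(y - 1)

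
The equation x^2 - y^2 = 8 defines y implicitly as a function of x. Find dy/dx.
Differentiate both sides with respect to x, treating y as y(x). By the chain rule, any term containing y contributes a factor of y' = dy/dx when we differentiate it.

Move every term to one side and write the relation as F(x, y) = 0. Term by term,
  d/dx[x^2] = 2x
  d/dx[-y^2] = -2y·y'
  d/dx[-8] = 0

The pieces without y' make up ∂F/∂x and the coefficient of y' is ∂F/∂y:
  ∂F/∂x = 2x,
  ∂F/∂y = -2y.

Since d/dx[F] = ∂F/∂x + (∂F/∂y)·y' = 0, solve for y':
  (∂F/∂y)·y' = -∂F/∂x
  dy/dx = -(∂F/∂x)/(∂F/∂y) = -(2x)/(-2y) = x/y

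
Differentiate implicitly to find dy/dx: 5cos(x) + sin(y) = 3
Differentiate the relation implicitly: treat y = y(x) and apply the chain rule, so every y-derivative picks up a y' = dy/dx factor.

With everything moved to the left-hand side, differentiate term by term:
  d/dx[sin(y)] = y'·cos(y)
  d/dx[5cos(x)] = -5sin(x)
  d/dx[-3] = 0

Separating the contributions that come from x directly and those that come through y:
  without y':      -5sin(x)
  multiplying y':  cos(y)

so (-5sin(x)) + (cos(y))·y' = 0, and therefore
  dy/dx = -(-5sin(x))/(cos(y)) = 5sin(x)/cos(y)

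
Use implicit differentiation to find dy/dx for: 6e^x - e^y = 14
Differentiate the relation implicitly: treat y = y(x) and apply the chain rule, so every y-derivative picks up a y' = dy/dx factor.

With everything moved to the left-hand side, differentiate term by term:
  d/dx[6e^(x)] = 6e^(x)
  d/dx[-e^(y)] = -y'·e^(y)
  d/dx[-14] = 0

Separating the contributions that come from x directly and those that come through y:
  without y':      6e^(x)
  multiplying y':  -e^(y)

so (6e^(x)) + (-e^(y))·y' = 0, and therefore
  dy/dx = -(6e^(x))/(-e^(y)) = 6e^(x - y)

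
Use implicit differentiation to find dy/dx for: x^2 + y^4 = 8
Differentiate both sides with respect to x, treating y as y(x). By the chain rule, any term containing y contributes a factor of y' = dy/dx when we differentiate it.

Move every term to one side and write the relation as F(x, y) = 0. Term by term,
  d/dx[x^2] = 2x
  d/dx[y^4] = 4y^3·y'
  d/dx[-8] = 0

The pieces without y' make up ∂F/∂x and the coefficient of y' is ∂F/∂y:
  ∂F/∂x = 2x,
  ∂F/∂y = 4y^3.

Since d/dx[F] = ∂F/∂x + (∂F/∂y)·y' = 0, solve for y':
  (∂F/∂y)·y' = -∂F/∂x
  dy/dx = -(∂F/∂x)/(∂F/∂y) = -(2x)/(4y^3) = -x/(2y^3)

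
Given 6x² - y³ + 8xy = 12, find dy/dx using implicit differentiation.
Differentiate both sides with respect to x, treating y as y(x). By the chain rule, any term containing y contributes a factor of y' = dy/dx when we differentiate it.

Move every term to one side and write the relation as F(x, y) = 0. Term by term,
  d/dx[6x^2] = 12x
  d/dx[8xy] = 8x·y' + 8y
  d/dx[-y^3] = -3y^2·y'
  d/dx[-12] = 0

The pieces without y' make up ∂F/∂x and the coefficient of y' is ∂F/∂y:
  ∂F/∂x = 12x + 8y,
  ∂F/∂y = 8x - 3y^2.

Since d/dx[F] = ∂F/∂x + (∂F/∂y)·y' = 0, solve for y':
  (∂F/∂y)·y' = -∂F/∂x
  dy/dx = -(∂F/∂x)/(∂F/∂y) = -(12x + 8y)/(8x - 3y^2) = 4(-3x - 2y)/(8x - 3y^2)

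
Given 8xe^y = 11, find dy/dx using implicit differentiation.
Take d/dx of both sides. Since y is implicitly a function of x, the chain rule attaches a y' = dy/dx factor whenever we differentiate through y.

Set F(x, y) = (left side) − (right side), so the curve is F = 0. Differentiating each term of F:
  d/dx[8x·e^(y)] = 8x·y'·e^(y) + 8e^(y)
  d/dx[-11] = 0

Collecting, the y'-free part is the partial derivative in x and the y' coefficient is the partial derivative in y:
  ∂F/∂x = 8e^(y)
  ∂F/∂y = 8x·e^(y)

so d/dx[F(x, y(x))] = ∂F/∂x + (∂F/∂y)·y' = 0. Rearranging,
  dy/dx = -(∂F/∂x)/(∂F/∂y) = -(8e^(y))/(8x·e^(y)) = -1/x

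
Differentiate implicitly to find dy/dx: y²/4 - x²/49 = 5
Take d/dx of both sides. Since y is implicitly a function of x, the chain rule attaches a y' = dy/dx factor whenever we differentiate through y.

Set F(x, y) = (left side) − (right side), so the curve is F = 0. Differentiating each term of F:
  d/dx[-x^2/49] = -2x/49
  d/dx[y^2/4] = y·y'/2
  d/dx[-5] = 0

Collecting, the y'-free part is the partial derivative in x and the y' coefficient is the partial derivative in y:
  ∂F/∂x = -2x/49
  ∂F/∂y = y/2

so d/dx[F(x, y(x))] = ∂F/∂x + (∂F/∂y)·y' = 0. Rearranging,
  dy/dx = -(∂F/∂x)/(∂F/∂y) = -(-2x/49)/(y/2) = 4x/(49y)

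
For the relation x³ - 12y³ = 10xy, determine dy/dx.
Differentiate the relation implicitly: treat y = y(x) and apply the chain rule, so every y-derivative picks up a y' = dy/dx factor.

With everything moved to the left-hand side, differentiate term by term:
  d/dx[x^3] = 3x^2
  d/dx[-10xy] = -10x·y' - 10y
  d/dx[-12y^3] = -36y^2·y'

Separating the contributions that come from x directly and those that come through y:
  without y':      3x^2 - 10y
  multiplying y':  -10x - 36y^2

so (3x^2 - 10y) + (-10x - 36y^2)·y' = 0, and therefore
  dy/dx = -(3x^2 - 10y)/(-10x - 36y^2) = (3x^2 - 10y)/(2(5x + 18y^2))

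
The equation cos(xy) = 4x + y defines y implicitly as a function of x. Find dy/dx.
Apply d/dx to both sides, remembering that y depends on x. Each occurrence of y therefore brings in a y' = dy/dx via the chain rule.

With F(x, y) equal to the left-hand side minus the right, differentiate F term by term:
  d/dx[-4x] = -4
  d/dx[-y] = -y'
  d/dx[cos(xy)] = -(x·y' + y)·sin(xy)
Adding these up, d/dx[F] = 0 becomes
  (-y·sin(xy) - 4) + (-x·sin(xy) - 1)·y' = 0,
so isolating y',
  dy/dx = -(-y·sin(xy) - 4)/(-x·sin(xy) - 1) = -(y·sin(xy) + 4)/(x·sin(xy) + 1)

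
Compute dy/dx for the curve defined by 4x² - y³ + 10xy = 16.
Take d/dx of both sides. Since y is implicitly a function of x, the chain rule attaches a y' = dy/dx factor whenever we differentiate through y.

Set F(x, y) = (left side) − (right side), so the curve is F = 0. Differentiating each term of F:
  d/dx[4x^2] = 8x
  d/dx[10xy] = 10x·y' + 10y
  d/dx[-y^3] = -3y^2·y'
  d/dx[-16] = 0

Collecting, the y'-free part is the partial derivative in x and the y' coefficient is the partial derivative in y:
  ∂F/∂x = 8x + 10y
  ∂F/∂y = 10x - 3y^2

so d/dx[F(x, y(x))] = ∂F/∂x + (∂F/∂y)·y' = 0. Rearranging,
  dy/dx = -(∂F/∂x)/(∂F/∂y) = -(8x + 10y)/(10x - 3y^2) = 2(-4x - 5y)/(10x - 3y^2)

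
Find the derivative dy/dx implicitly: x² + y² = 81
Apply d/dx to both sides, remembering that y depends on x. Each occurrence of y therefore brings in a y' = dy/dx via the chain rule.

With F(x, y) equal to the left-hand side minus the right, differentiate F term by term:
  d/dx[x^2] = 2x
  d/dx[y^2] = 2y·y'
  d/dx[-81] = 0
Adding these up, d/dx[F] = 0 becomes
  (2x) + (2y)·y' = 0,
so isolating y',
  dy/dx = -(2x)/(2y) = -x/y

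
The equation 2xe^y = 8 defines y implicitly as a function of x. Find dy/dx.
Differentiate the relation implicitly: treat y = y(x) and apply the chain rule, so every y-derivative picks up a y' = dy/dx factor.

With everything moved to the left-hand side, differentiate term by term:
  d/dx[2x·e^(y)] = 2x·y'·e^(y) + 2e^(y)
  d/dx[-8] = 0

Separating the contributions that come from x directly and those that come through y:
  without y':      2e^(y)
  multiplying y':  2x·e^(y)

so (2e^(y)) + (2x·e^(y))·y' = 0, and therefore
  dy/dx = -(2e^(y))/(2x·e^(y)) = -1/x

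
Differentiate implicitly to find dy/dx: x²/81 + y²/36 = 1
Apply d/dx to both sides, remembering that y depends on x. Each occurrence of y therefore brings in a y' = dy/dx via the chain rule.

With F(x, y) equal to the left-hand side minus the right, differentiate F term by term:
  d/dx[x^2/81] = 2x/81
  d/dx[y^2/36] = y·y'/18
  d/dx[-1] = 0
Adding these up, d/dx[F] = 0 becomes
  (2x/81) + (y/18)·y' = 0,
so isolating y',
  dy/dx = -(2x/81)/(y/18) = -4x/(9y)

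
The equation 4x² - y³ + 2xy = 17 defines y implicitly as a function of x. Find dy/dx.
Apply d/dx to both sides, remembering that y depends on x. Each occurrence of y therefore brings in a y' = dy/dx via the chain rule.

With F(x, y) equal to the left-hand side minus the right, differentiate F term by term:
  d/dx[4x^2] = 8x
  d/dx[2xy] = 2x·y' + 2y
  d/dx[-y^3] = -3y^2·y'
  d/dx[-17] = 0
Adding these up, d/dx[F] = 0 becomes
  (8x + 2y) + (2x - 3y^2)·y' = 0,
so isolating y',
  dy/dx = -(8x + 2y)/(2x - 3y^2) = 2(-4x - y)/(2x - 3y^2)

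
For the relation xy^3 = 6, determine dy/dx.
Apply d/dx to both sides, remembering that y depends on x. Each occurrence of y therefore brings in a y' = dy/dx via the chain rule.

With F(x, y) equal to the left-hand side minus the right, differentiate F term by term:
  d/dx[xy^3] = 3xy^2·y' + y^3
  d/dx[-6] = 0
Adding these up, d/dx[F] = 0 becomes
  (y^3) + (3xy^2)·y' = 0,
so isolating y',
  dy/dx = -(y^3)/(3xy^2) = -y/(3x)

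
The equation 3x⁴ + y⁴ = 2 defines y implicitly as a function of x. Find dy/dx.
Differentiate the relation implicitly: treat y = y(x) and apply the chain rule, so every y-derivative picks up a y' = dy/dx factor.

With everything moved to the left-hand side, differentiate term by term:
  d/dx[3x^4] = 12x^3
  d/dx[y^4] = 4y^3·y'
  d/dx[-2] = 0

Separating the contributions that come from x directly and those that come through y:
  without y':      12x^3
  multiplying y':  4y^3

so (12x^3) + (4y^3)·y' = 0, and therefore
  dy/dx = -(12x^3)/(4y^3) = -3x^3/y^3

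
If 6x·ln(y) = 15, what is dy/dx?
Differentiate both sides with respect to x, treating y as y(x). By the chain rule, any term containing y contributes a factor of y' = dy/dx when we differentiate it.

Move every term to one side and write the relation as F(x, y) = 0. Term by term,
  d/dx[6x·ln(y)] = 6x·y'/y + 6ln(y)
  d/dx[-15] = 0

The pieces without y' make up ∂F/∂x and the coefficient of y' is ∂F/∂y:
  ∂F/∂x = 6ln(y),
  ∂F/∂y = 6x/y.

Since d/dx[F] = ∂F/∂x + (∂F/∂y)·y' = 0, solve for y':
  (∂F/∂y)·y' = -∂F/∂x
  dy/dx = -(∂F/∂x)/(∂F/∂y) = -(6ln(y))/(6x/y) = -y·ln(y)/x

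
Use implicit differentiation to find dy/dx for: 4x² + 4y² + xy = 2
Differentiate both sides with respect to x, treating y as y(x). By the chain rule, any term containing y contributes a factor of y' = dy/dx when we differentiate it.

Move every term to one side and write the relation as F(x, y) = 0. Term by term,
  d/dx[4x^2] = 8x
  d/dx[xy] = x·y' + y
  d/dx[4y^2] = 8y·y'
  d/dx[-2] = 0

The pieces without y' make up ∂F/∂x and the coefficient of y' is ∂F/∂y:
  ∂F/∂x = 8x + y,
  ∂F/∂y = x + 8y.

Since d/dx[F] = ∂F/∂x + (∂F/∂y)·y' = 0, solve for y':
  (∂F/∂y)·y' = -∂F/∂x
  dy/dx = -(∂F/∂x)/(∂F/∂y) = -(8x + y)/(x + 8y) = (-8x - y)/(x + 8y)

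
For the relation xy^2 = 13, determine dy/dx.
Take d/dx of both sides. Since y is implicitly a function of x, the chain rule attaches a y' = dy/dx factor whenever we differentiate through y.

Set F(x, y) = (left side) − (right side), so the curve is F = 0. Differentiating each term of F:
  d/dx[xy^2] = 2xy·y' + y^2
  d/dx[-13] = 0

Collecting, the y'-free part is the partial derivative in x and the y' coefficient is the partial derivative in y:
  ∂F/∂x = y^2
  ∂F/∂y = 2xy

so d/dx[F(x, y(x))] = ∂F/∂x + (∂F/∂y)·y' = 0. Rearranging,
  dy/dx = -(∂F/∂x)/(∂F/∂y) = -(y^2)/(2xy) = -y/(2x)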